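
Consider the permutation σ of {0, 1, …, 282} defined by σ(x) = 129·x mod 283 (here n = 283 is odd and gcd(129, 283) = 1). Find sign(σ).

Start at x=211: 211 → 51 → 70 → 257 → 42 → 41 → 195 → … (one orbit).
Cycle lengths of π_129 on ℤ/283ℤ: [141, 141, 1]; 3 cycles in total.
Σ(ℓ_i−1) = 283−3 = 280; sign = (−1)^280 = +1.
Check: (129/283) = +1 by Zolotarev.

+1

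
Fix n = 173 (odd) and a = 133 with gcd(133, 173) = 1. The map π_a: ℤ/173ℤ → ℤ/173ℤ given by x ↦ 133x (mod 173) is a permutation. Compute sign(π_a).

+1

Start at x=119: 119 → 84 → 100 → 152 → 148 → 135 → 136 → … (one orbit).
5 cycles of lengths [43, 43, 43, 43, 1].
5 cycles on 173: each ℓ→(−1)^(ℓ−1), product (−1)^168 = +1.
The Jacobi symbol (133|173) = +1 (Zolotarev) agrees.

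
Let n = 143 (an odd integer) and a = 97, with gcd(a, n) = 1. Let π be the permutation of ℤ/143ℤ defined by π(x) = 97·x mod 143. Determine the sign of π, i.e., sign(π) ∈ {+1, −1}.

Orbit of 60 under x↦97x: [60, 100, 119, 103, 124, 16, 122]… (length divides ord_143(97)).
Decompose π into cycles: lengths [60, 60, 12, 5, 5, 1] (6 cycles, including the fixed point 0).
n − c = 143 − 6 = 137; sign = (−1)^137 = -1.
(97|143)_J = -1 (Zolotarev's lemma cross-check).

-1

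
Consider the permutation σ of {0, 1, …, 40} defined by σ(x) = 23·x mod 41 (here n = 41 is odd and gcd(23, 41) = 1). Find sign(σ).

+1

Orbit of 40 under x↦23x: [40, 18, 4, 10, 25, 1, 23]… (length divides ord_41(23)).
5 cycles of lengths [10, 10, 10, 10, 1].
sign(π) = (−1)^{n − #cycles} = (−1)^{41−5} = (−1)^36 = +1.
(23|41)_J = +1 (Zolotarev's lemma cross-check).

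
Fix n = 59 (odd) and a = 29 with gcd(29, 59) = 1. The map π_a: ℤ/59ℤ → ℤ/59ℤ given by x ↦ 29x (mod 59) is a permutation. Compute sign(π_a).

Orbit of 46 under x↦29x: [46, 36, 41, 9, 25, 17, 21]… (length divides ord_59(29)).
Decompose π into cycles: lengths [29, 29, 1] (3 cycles, including the fixed point 0).
sign(π) = (−1)^{n − #cycles} = (−1)^{59−3} = (−1)^56 = +1.

+1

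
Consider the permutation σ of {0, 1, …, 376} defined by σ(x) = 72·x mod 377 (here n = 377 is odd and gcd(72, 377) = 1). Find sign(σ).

+1

Start at x=201: 201 → 146 → 333 → 225 → 366 → 339 → 280 → … (one orbit).
π_72 has 7 disjoint cycles with lengths [84, 84, 84, 84, 28, 12, 1] on {0,…,376}.
sign(π) = (−1)^{n − #cycles} = (−1)^{377−7} = (−1)^370 = +1.
The Jacobi symbol (72|377) = +1 (Zolotarev) agrees.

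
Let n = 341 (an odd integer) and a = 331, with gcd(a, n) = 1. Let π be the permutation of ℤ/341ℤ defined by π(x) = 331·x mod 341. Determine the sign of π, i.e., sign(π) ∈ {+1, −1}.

-1

Orbit of 199 under x↦331x: [199, 56, 122, 144, 265, 78, 243]… (length divides ord_341(331)).
Decompose π into cycles: lengths [30, 30, 30, 30, 30, 30, 30, 30, 30, 30, 30, 1, 1, 1, 1, 1, 1, 1, 1, 1, 1, 1] (22 cycles, including the fixed point 0).
n − c = 341 − 22 = 319; sign = (−1)^319 = -1.
The Jacobi symbol (331|341) = -1 (Zolotarev) agrees.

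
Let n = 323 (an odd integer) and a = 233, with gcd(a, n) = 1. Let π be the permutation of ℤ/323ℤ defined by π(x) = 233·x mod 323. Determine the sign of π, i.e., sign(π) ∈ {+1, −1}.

-1

Orbit of 225 under x↦233x: [225, 99, 134, 214, 120, 182, 93]… (length divides ord_323(233)).
6 cycles of lengths [144, 144, 16, 9, 9, 1].
323 − 6 = 317 transpositions; sign(π) = (−1)^317 = -1.
Zolotarev: (233|323) = -1, matching the cycle-count sign.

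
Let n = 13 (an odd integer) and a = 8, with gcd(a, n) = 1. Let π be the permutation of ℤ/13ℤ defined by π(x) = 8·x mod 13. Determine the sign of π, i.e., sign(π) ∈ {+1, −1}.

-1

Start at x=8: 8 → 12 → 5 → 1 → 8 (one orbit).
The orbit structure of x ↦ 8x mod 13: 4 orbits of sizes [4, 4, 4, 1].
n − c = 13 − 4 = 9; sign = (−1)^9 = -1.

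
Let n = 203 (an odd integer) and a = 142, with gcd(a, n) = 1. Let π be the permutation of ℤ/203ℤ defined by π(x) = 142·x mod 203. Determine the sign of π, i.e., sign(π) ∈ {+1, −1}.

-1

Start at x=88: 88 → 113 → 9 → 60 → 197 → 163 → 4 → … (one orbit).
Cycle type of π: 84×2 + 28 + 3×2 + 1; total 6 cycles.
203 − 6 = 197 transpositions; sign(π) = (−1)^197 = -1.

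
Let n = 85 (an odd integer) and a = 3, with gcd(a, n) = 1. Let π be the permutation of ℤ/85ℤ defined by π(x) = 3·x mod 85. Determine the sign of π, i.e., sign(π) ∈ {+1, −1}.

Start at x=9: 9 → 27 → 81 → 73 → 49 → 62 → 16 → … (one orbit).
Cycle type of π: 16×5 + 4 + 1; total 7 cycles.
With 7 cycles on 85 points, sign = (−1)^{85−7} = +1.

+1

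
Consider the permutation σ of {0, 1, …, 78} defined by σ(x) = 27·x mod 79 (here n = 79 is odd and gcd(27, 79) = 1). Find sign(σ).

Start at x=46: 46 → 57 → 38 → 78 → 52 → 61 → 67 → … (one orbit).
Decompose π into cycles: lengths [26, 26, 26, 1] (4 cycles, including the fixed point 0).
4 cycles on 79: each ℓ→(−1)^(ℓ−1), product (−1)^75 = -1.
Check: (27/79) = -1 by Zolotarev.

-1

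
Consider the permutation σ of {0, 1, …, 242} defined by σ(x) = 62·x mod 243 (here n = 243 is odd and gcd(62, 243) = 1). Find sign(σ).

-1

Orbit of 208 under x↦62x: [208, 17, 82, 224, 37, 107, 73]… (length divides ord_243(62)).
Cycle type of π: 54×3 + 18×3 + 6×3 + 2×4 + 1; total 14 cycles.
14 cycles on 243: each ℓ→(−1)^(ℓ−1), product (−1)^229 = -1.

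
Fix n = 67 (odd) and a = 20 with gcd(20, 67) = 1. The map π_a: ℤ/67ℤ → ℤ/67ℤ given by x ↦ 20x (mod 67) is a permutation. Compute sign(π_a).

-1

Trace 15: π^k(15) = [15, 32, 37, 3, 60, 61, 14] for k=0..6.
Cycle type of π: 66 + 1; total 2 cycles.
n − c = 67 − 2 = 65; sign = (−1)^65 = -1.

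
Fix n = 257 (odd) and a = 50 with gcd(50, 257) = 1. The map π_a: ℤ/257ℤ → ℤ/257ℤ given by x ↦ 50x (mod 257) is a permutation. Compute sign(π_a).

+1

Orbit of 157 under x↦50x: [157, 140, 61, 223, 99, 67, 9]… (length divides ord_257(50)).
Cycle lengths of π_50 on ℤ/257ℤ: [128, 128, 1]; 3 cycles in total.
sign(π) = (−1)^{n − #cycles} = (−1)^{257−3} = (−1)^254 = +1.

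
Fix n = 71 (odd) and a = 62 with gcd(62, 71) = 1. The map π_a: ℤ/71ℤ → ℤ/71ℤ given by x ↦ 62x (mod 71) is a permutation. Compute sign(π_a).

Start at x=37: 37 → 22 → 15 → 7 → 8 → 70 → 9 → … (one orbit).
2 cycles of lengths [70, 1].
71 − 2 = 69 transpositions; sign(π) = (−1)^69 = -1.
Via Zolotarev, sign(π_{62}) = (62|71) = -1.

-1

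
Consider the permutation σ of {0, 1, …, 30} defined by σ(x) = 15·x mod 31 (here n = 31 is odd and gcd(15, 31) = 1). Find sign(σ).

Orbit of 16 under x↦15x: [16, 23, 4, 29, 1, 15, 8]… (length divides ord_31(15)).
The orbit structure of x ↦ 15x mod 31: 4 orbits of sizes [10, 10, 10, 1].
4 cycles on 31: each ℓ→(−1)^(ℓ−1), product (−1)^27 = -1.
Via Zolotarev, sign(π_{15}) = (15|31) = -1.

-1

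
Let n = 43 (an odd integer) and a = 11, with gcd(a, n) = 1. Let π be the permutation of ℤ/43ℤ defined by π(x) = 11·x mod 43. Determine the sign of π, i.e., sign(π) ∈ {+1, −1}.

+1

Trace 11: π^k(11) = [11, 35, 41, 21, 16, 4, 1] for k=0..6.
7 cycles of lengths [7, 7, 7, 7, 7, 7, 1].
Σ(ℓ_i−1) = 43−7 = 36; sign = (−1)^36 = +1.
Check: (11/43) = +1 by Zolotarev.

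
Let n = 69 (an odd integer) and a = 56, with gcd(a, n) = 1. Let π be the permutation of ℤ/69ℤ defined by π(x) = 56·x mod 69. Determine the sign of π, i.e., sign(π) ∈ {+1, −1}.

+1

Start at x=25: 25 → 20 → 16 → 68 → 13 → 38 → 58 → … (one orbit).
5 cycles of lengths [22, 22, 22, 2, 1].
n − c = 69 − 5 = 64; sign = (−1)^64 = +1.
Check: (56/69) = +1 by Zolotarev.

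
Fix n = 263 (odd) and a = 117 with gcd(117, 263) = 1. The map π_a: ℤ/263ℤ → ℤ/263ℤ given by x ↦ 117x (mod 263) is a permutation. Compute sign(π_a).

Start at x=258: 258 → 204 → 198 → 22 → 207 → 23 → 61 → … (one orbit).
The orbit structure of x ↦ 117x mod 263: 3 orbits of sizes [131, 131, 1].
sign(π) = (−1)^{n − #cycles} = (−1)^{263−3} = (−1)^260 = +1.
(117|263)_J = +1 (Zolotarev's lemma cross-check).

+1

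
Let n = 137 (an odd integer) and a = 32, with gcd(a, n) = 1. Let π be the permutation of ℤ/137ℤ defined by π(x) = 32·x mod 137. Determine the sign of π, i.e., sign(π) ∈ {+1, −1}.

Orbit of 32 under x↦32x: [32, 65, 25, 115, 118, 77, 135]… (length divides ord_137(32)).
The orbit structure of x ↦ 32x mod 137: 3 orbits of sizes [68, 68, 1].
3 cycles on 137: each ℓ→(−1)^(ℓ−1), product (−1)^134 = +1.
(32|137)_J = +1 (Zolotarev's lemma cross-check).

+1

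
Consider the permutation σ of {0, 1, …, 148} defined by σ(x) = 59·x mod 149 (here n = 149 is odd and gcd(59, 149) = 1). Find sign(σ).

-1

Start at x=94: 94 → 33 → 10 → 143 → 93 → 123 → 105 → … (one orbit).
Decompose π into cycles: lengths [148, 1] (2 cycles, including the fixed point 0).
n − c = 149 − 2 = 147; sign = (−1)^147 = -1.
The Jacobi symbol (59|149) = -1 (Zolotarev) agrees.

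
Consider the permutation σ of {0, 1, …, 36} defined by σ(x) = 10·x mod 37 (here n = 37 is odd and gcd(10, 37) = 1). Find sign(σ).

+1

Start at x=26: 26 → 1 → 10 → 26 (one orbit).
π_10 has 13 disjoint cycles with lengths [3, 3, 3, 3, 3, 3, 3, 3, 3, 3, 3, 3, 1] on {0,…,36}.
37 − 13 = 24 transpositions; sign(π) = (−1)^24 = +1.
The Jacobi symbol (10|37) = +1 (Zolotarev) agrees.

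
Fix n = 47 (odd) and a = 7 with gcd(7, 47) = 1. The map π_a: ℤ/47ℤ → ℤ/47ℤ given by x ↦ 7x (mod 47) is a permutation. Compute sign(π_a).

+1

Start at x=25: 25 → 34 → 3 → 21 → 6 → 42 → 12 → … (one orbit).
Cycle type of π: 23×2 + 1; total 3 cycles.
sign(π) = (−1)^{n − #cycles} = (−1)^{47−3} = (−1)^44 = +1.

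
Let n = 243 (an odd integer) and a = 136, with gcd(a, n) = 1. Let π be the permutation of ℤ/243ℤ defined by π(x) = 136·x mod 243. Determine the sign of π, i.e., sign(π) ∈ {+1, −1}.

+1

Trace 163: π^k(163) = [163, 55, 190, 82, 217, 109, 1] for k=0..6.
63 cycles of lengths [9, 9, 9, 9, 9, 9, 9, 9, 9, 9, 9, 9, 9, 9, 9, 9, 9, 9, 3, 3, 3, 3, 3, 3, 3, 3, 3, 3, 3, 3, 3, 3, 3, 3, 3, 3, 1, 1, 1, 1, 1, 1, 1, 1, 1, 1, 1, 1, 1, 1, 1, 1, 1, 1, 1, 1, 1, 1, 1, 1, 1, 1, 1].
n − c = 243 − 63 = 180; sign = (−1)^180 = +1.
The Jacobi symbol (136|243) = +1 (Zolotarev) agrees.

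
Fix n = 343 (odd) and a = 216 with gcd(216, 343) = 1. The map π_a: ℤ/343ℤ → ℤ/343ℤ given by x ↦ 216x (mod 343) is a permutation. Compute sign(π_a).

Start at x=216: 216 → 8 → 13 → 64 → 104 → 169 → 146 → … (one orbit).
The orbit structure of x ↦ 216x mod 343: 10 orbits of sizes [98, 98, 98, 14, 14, 14, 2, 2, 2, 1].
sign(π) = (−1)^{n − #cycles} = (−1)^{343−10} = (−1)^333 = -1.
Via Zolotarev, sign(π_{216}) = (216|343) = -1.

-1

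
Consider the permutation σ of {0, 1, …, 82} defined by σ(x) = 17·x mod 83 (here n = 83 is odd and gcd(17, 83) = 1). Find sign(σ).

Start at x=61: 61 → 41 → 33 → 63 → 75 → 30 → 12 → … (one orbit).
Decompose π into cycles: lengths [41, 41, 1] (3 cycles, including the fixed point 0).
With 3 cycles on 83 points, sign = (−1)^{83−3} = +1.

+1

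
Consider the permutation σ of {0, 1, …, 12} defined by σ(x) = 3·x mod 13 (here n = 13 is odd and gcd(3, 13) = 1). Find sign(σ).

+1

Trace 3: π^k(3) = [3, 9, 1] for k=0..2.
π_3 has 5 disjoint cycles with lengths [3, 3, 3, 3, 1] on {0,…,12}.
5 cycles on 13: each ℓ→(−1)^(ℓ−1), product (−1)^8 = +1.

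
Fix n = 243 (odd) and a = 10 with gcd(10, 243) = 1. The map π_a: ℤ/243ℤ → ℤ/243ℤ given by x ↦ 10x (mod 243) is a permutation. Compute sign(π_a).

Orbit of 226 under x↦10x: [226, 73, 1, 10, 100, 28, 37]… (length divides ord_243(10)).
The orbit structure of x ↦ 10x mod 243: 27 orbits of sizes [27, 27, 27, 27, 27, 27, 9, 9, 9, 9, 9, 9, 3, 3, 3, 3, 3, 3, 1, 1, 1, 1, 1, 1, 1, 1, 1].
243 − 27 = 216 transpositions; sign(π) = (−1)^216 = +1.
Via Zolotarev, sign(π_{10}) = (10|243) = +1.

+1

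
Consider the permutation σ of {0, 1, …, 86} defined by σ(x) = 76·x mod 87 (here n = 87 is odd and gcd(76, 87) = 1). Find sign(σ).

-1

Start at x=67: 67 → 46 → 16 → 85 → 22 → 19 → 52 → … (one orbit).
Decompose π into cycles: lengths [28, 28, 28, 1, 1, 1] (6 cycles, including the fixed point 0).
sign(π) = (−1)^{n − #cycles} = (−1)^{87−6} = (−1)^81 = -1.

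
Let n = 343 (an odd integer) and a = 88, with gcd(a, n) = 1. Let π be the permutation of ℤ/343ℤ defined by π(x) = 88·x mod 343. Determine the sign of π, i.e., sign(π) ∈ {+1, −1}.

Orbit of 312 under x↦88x: [312, 16, 36, 81, 268, 260, 242]… (length divides ord_343(88)).
7 cycles of lengths [147, 147, 21, 21, 3, 3, 1].
343 − 7 = 336 transpositions; sign(π) = (−1)^336 = +1.
Check: (88/343) = +1 by Zolotarev.

+1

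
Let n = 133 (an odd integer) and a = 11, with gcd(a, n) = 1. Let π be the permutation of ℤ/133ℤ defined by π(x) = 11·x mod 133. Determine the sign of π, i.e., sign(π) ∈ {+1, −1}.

Orbit of 11 under x↦11x: [11, 121, 1]… (length divides ord_133(11)).
The orbit structure of x ↦ 11x mod 133: 45 orbits of sizes [3, 3, 3, 3, 3, 3, 3, 3, 3, 3, 3, 3, 3, 3, 3, 3, 3, 3, 3, 3, 3, 3, 3, 3, 3, 3, 3, 3, 3, 3, 3, 3, 3, 3, 3, 3, 3, 3, 3, 3, 3, 3, 3, 3, 1].
133 − 45 = 88 transpositions; sign(π) = (−1)^88 = +1.

+1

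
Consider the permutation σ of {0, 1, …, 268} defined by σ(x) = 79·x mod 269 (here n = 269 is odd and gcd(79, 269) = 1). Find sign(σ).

Trace 164: π^k(164) = [164, 44, 248, 224, 211, 260, 96] for k=0..6.
The orbit structure of x ↦ 79x mod 269: 3 orbits of sizes [134, 134, 1].
sign(π) = (−1)^{n − #cycles} = (−1)^{269−3} = (−1)^266 = +1.
Via Zolotarev, sign(π_{79}) = (79|269) = +1.

+1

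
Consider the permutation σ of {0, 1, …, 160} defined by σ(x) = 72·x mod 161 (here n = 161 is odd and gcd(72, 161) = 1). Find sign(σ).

Orbit of 64 under x↦72x: [64, 100, 116, 141, 9, 4, 127]… (length divides ord_161(72)).
Cycle lengths of π_72 on ℤ/161ℤ: [33, 33, 33, 33, 11, 11, 3, 3, 1]; 9 cycles in total.
With 9 cycles on 161 points, sign = (−1)^{161−9} = +1.
Via Zolotarev, sign(π_{72}) = (72|161) = +1.

+1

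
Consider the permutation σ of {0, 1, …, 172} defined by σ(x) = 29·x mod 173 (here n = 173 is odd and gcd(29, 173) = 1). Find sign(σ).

+1

Start at x=6: 6 → 1 → 29 → 149 → 169 → 57 → 96 → … (one orbit).
5 cycles of lengths [43, 43, 43, 43, 1].
With 5 cycles on 173 points, sign = (−1)^{173−5} = +1.
Check: (29/173) = +1 by Zolotarev.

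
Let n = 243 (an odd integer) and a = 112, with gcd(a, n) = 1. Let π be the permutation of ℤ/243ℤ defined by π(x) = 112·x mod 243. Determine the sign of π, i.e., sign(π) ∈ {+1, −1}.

+1

Trace 235: π^k(235) = [235, 76, 7, 55, 85, 43, 199] for k=0..6.
Decompose π into cycles: lengths [81, 81, 27, 27, 9, 9, 3, 3, 1, 1, 1] (11 cycles, including the fixed point 0).
11 cycles on 243: each ℓ→(−1)^(ℓ−1), product (−1)^232 = +1.
Check: (112/243) = +1 by Zolotarev.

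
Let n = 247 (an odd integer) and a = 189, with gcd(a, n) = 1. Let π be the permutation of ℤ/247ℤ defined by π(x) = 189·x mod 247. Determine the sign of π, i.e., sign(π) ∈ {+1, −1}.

Trace 1: π^k(1) = [1, 189, 153, 18, 191, 37, 77] for k=0..6.
Cycle type of π: 12×19 + 2×9 + 1; total 29 cycles.
Σ(ℓ_i−1) = 247−29 = 218; sign = (−1)^218 = +1.
(189|247)_J = +1 (Zolotarev's lemma cross-check).

+1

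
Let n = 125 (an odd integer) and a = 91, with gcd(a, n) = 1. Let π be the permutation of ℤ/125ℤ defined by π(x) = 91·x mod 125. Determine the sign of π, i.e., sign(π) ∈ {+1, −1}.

+1

Start at x=91: 91 → 31 → 71 → 86 → 76 → 41 → 106 → … (one orbit).
Cycle type of π: 25×4 + 5×4 + 1×5; total 13 cycles.
13 cycles on 125: each ℓ→(−1)^(ℓ−1), product (−1)^112 = +1.
Zolotarev: (91|125) = +1, matching the cycle-count sign.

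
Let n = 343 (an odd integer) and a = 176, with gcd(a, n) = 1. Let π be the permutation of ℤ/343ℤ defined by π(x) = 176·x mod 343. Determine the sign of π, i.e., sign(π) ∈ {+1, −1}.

Trace 106: π^k(106) = [106, 134, 260, 141, 120, 197, 29] for k=0..6.
Cycle type of π: 49×6 + 7×6 + 1×7; total 19 cycles.
sign(π) = (−1)^{n − #cycles} = (−1)^{343−19} = (−1)^324 = +1.
The Jacobi symbol (176|343) = +1 (Zolotarev) agrees.

+1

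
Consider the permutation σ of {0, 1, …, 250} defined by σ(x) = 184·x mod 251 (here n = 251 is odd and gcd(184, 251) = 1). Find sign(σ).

Trace 34: π^k(34) = [34, 232, 18, 49, 231, 85, 78] for k=0..6.
The orbit structure of x ↦ 184x mod 251: 2 orbits of sizes [250, 1].
Σ(ℓ_i−1) = 251−2 = 249; sign = (−1)^249 = -1.

-1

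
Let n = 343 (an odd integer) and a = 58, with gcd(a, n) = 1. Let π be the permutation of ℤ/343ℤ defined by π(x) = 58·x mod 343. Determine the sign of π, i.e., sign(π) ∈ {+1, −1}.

Orbit of 239 under x↦58x: [239, 142, 4, 232, 79, 123, 274]… (length divides ord_343(58)).
π_58 has 7 disjoint cycles with lengths [147, 147, 21, 21, 3, 3, 1] on {0,…,342}.
With 7 cycles on 343 points, sign = (−1)^{343−7} = +1.
The Jacobi symbol (58|343) = +1 (Zolotarev) agrees.

+1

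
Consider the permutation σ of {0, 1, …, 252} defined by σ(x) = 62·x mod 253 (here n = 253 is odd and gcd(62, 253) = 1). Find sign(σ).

-1

Trace 87: π^k(87) = [87, 81, 215, 174, 162, 177, 95] for k=0..6.
6 cycles of lengths [110, 110, 11, 11, 10, 1].
253 − 6 = 247 transpositions; sign(π) = (−1)^247 = -1.
(62|253)_J = -1 (Zolotarev's lemma cross-check).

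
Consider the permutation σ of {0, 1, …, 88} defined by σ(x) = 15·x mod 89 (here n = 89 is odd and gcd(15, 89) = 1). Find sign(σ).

-1

Orbit of 40 under x↦15x: [40, 66, 11, 76, 72, 12, 2]… (length divides ord_89(15)).
Cycle type of π: 88 + 1; total 2 cycles.
sign(π) = (−1)^{n − #cycles} = (−1)^{89−2} = (−1)^87 = -1.
(15|89)_J = -1 (Zolotarev's lemma cross-check).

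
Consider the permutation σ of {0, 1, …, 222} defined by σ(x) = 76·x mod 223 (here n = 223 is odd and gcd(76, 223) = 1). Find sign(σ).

+1

Trace 16: π^k(16) = [16, 101, 94, 8, 162, 47, 4] for k=0..6.
Decompose π into cycles: lengths [111, 111, 1] (3 cycles, including the fixed point 0).
223 − 3 = 220 transpositions; sign(π) = (−1)^220 = +1.
(76|223)_J = +1 (Zolotarev's lemma cross-check).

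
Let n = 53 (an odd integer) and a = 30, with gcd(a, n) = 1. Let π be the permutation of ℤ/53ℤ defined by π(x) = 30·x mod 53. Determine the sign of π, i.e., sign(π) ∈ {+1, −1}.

Trace 23: π^k(23) = [23, 1, 30, 52] for k=0..3.
Decompose π into cycles: lengths [4, 4, 4, 4, 4, 4, 4, 4, 4, 4, 4, 4, 4, 1] (14 cycles, including the fixed point 0).
n − c = 53 − 14 = 39; sign = (−1)^39 = -1.

-1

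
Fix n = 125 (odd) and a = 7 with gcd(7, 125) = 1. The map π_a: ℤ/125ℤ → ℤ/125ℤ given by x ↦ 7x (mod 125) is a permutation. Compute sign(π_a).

Start at x=7: 7 → 49 → 93 → 26 → 57 → 24 → 43 → … (one orbit).
Cycle type of π: 20×5 + 4×6 + 1; total 12 cycles.
With 12 cycles on 125 points, sign = (−1)^{125−12} = -1.
Zolotarev: (7|125) = -1, matching the cycle-count sign.

-1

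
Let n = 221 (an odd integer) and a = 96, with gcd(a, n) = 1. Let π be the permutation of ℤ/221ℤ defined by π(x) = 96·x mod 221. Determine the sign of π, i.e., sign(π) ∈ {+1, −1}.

+1

Trace 73: π^k(73) = [73, 157, 44, 25, 190, 118, 57] for k=0..6.
Decompose π into cycles: lengths [16, 16, 16, 16, 16, 16, 16, 16, 16, 16, 16, 16, 16, 4, 4, 4, 1] (17 cycles, including the fixed point 0).
221 − 17 = 204 transpositions; sign(π) = (−1)^204 = +1.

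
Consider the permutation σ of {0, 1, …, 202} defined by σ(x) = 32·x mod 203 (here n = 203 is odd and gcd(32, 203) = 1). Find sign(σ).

Trace 44: π^k(44) = [44, 190, 193, 86, 113, 165, 2] for k=0..6.
Decompose π into cycles: lengths [84, 84, 28, 3, 3, 1] (6 cycles, including the fixed point 0).
Σ(ℓ_i−1) = 203−6 = 197; sign = (−1)^197 = -1.
The Jacobi symbol (32|203) = -1 (Zolotarev) agrees.

-1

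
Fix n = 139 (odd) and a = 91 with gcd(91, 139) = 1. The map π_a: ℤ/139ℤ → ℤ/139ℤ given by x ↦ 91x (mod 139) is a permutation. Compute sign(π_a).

Trace 1: π^k(1) = [1, 91, 80, 52, 6, 129, 63] for k=0..6.
Cycle type of π: 23×6 + 1; total 7 cycles.
7 cycles on 139: each ℓ→(−1)^(ℓ−1), product (−1)^132 = +1.

+1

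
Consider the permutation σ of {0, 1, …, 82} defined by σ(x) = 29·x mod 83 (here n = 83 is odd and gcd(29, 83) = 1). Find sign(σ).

+1

Start at x=12: 12 → 16 → 49 → 10 → 41 → 27 → 36 → … (one orbit).
Cycle type of π: 41×2 + 1; total 3 cycles.
With 3 cycles on 83 points, sign = (−1)^{83−3} = +1.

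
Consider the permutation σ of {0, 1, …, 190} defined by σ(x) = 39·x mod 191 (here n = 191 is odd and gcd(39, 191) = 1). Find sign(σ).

Orbit of 49 under x↦39x: [49, 1, 39, 184, 109]… (length divides ord_191(39)).
π_39 has 39 disjoint cycles with lengths [5, 5, 5, 5, 5, 5, 5, 5, 5, 5, 5, 5, 5, 5, 5, 5, 5, 5, 5, 5, 5, 5, 5, 5, 5, 5, 5, 5, 5, 5, 5, 5, 5, 5, 5, 5, 5, 5, 1] on {0,…,190}.
With 39 cycles on 191 points, sign = (−1)^{191−39} = +1.

+1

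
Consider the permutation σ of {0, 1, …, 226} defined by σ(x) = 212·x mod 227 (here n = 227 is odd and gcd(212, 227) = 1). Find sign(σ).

Start at x=70: 70 → 85 → 87 → 57 → 53 → 113 → 121 → … (one orbit).
3 cycles of lengths [113, 113, 1].
Σ(ℓ_i−1) = 227−3 = 224; sign = (−1)^224 = +1.

+1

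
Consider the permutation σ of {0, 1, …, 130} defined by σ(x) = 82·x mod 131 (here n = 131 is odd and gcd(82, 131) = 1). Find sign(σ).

Start at x=120: 120 → 15 → 51 → 121 → 97 → 94 → 110 → … (one orbit).
π_82 has 2 disjoint cycles with lengths [130, 1] on {0,…,130}.
131 − 2 = 129 transpositions; sign(π) = (−1)^129 = -1.

-1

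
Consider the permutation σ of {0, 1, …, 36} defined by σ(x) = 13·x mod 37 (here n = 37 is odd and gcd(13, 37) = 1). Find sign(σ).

Trace 24: π^k(24) = [24, 16, 23, 3, 2, 26, 5] for k=0..6.
The orbit structure of x ↦ 13x mod 37: 2 orbits of sizes [36, 1].
n − c = 37 − 2 = 35; sign = (−1)^35 = -1.
Via Zolotarev, sign(π_{13}) = (13|37) = -1.

-1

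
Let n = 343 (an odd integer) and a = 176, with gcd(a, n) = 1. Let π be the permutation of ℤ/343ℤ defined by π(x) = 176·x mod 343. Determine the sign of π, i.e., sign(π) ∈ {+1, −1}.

Start at x=316: 316 → 50 → 225 → 155 → 183 → 309 → 190 → … (one orbit).
19 cycles of lengths [49, 49, 49, 49, 49, 49, 7, 7, 7, 7, 7, 7, 1, 1, 1, 1, 1, 1, 1].
n − c = 343 − 19 = 324; sign = (−1)^324 = +1.

+1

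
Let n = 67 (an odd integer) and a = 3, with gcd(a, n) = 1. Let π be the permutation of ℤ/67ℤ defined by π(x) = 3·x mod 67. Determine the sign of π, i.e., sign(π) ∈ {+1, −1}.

Trace 1: π^k(1) = [1, 3, 9, 27, 14, 42, 59] for k=0..6.
Decompose π into cycles: lengths [22, 22, 22, 1] (4 cycles, including the fixed point 0).
sign(π) = (−1)^{n − #cycles} = (−1)^{67−4} = (−1)^63 = -1.

-1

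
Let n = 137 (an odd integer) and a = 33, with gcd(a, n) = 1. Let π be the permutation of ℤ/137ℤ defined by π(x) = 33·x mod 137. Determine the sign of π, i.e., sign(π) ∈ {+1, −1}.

Orbit of 4 under x↦33x: [4, 132, 109, 35, 59, 29, 135]… (length divides ord_137(33)).
Decompose π into cycles: lengths [136, 1] (2 cycles, including the fixed point 0).
With 2 cycles on 137 points, sign = (−1)^{137−2} = -1.
Check: (33/137) = -1 by Zolotarev.

-1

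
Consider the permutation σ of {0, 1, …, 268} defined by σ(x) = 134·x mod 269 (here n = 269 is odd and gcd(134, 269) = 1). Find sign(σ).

-1

Trace 257: π^k(257) = [257, 6, 266, 136, 201, 34, 252] for k=0..6.
Decompose π into cycles: lengths [268, 1] (2 cycles, including the fixed point 0).
2 cycles on 269: each ℓ→(−1)^(ℓ−1), product (−1)^267 = -1.
Zolotarev: (134|269) = -1, matching the cycle-count sign.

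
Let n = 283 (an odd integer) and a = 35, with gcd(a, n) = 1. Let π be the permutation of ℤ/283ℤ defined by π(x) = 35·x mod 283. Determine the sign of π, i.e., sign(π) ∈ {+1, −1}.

Orbit of 99 under x↦35x: [99, 69, 151, 191, 176, 217, 237]… (length divides ord_283(35)).
Cycle type of π: 282 + 1; total 2 cycles.
sign(π) = (−1)^{n − #cycles} = (−1)^{283−2} = (−1)^281 = -1.

-1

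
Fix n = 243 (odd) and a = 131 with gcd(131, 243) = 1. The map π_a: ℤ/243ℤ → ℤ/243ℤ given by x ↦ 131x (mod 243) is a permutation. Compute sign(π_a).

Start at x=157: 157 → 155 → 136 → 77 → 124 → 206 → 13 → … (one orbit).
6 cycles of lengths [162, 54, 18, 6, 2, 1].
sign(π) = (−1)^{n − #cycles} = (−1)^{243−6} = (−1)^237 = -1.

-1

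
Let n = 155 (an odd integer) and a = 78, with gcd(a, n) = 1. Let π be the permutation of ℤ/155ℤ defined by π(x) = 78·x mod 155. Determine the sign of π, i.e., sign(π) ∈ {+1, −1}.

Trace 126: π^k(126) = [126, 63, 109, 132, 66, 33, 94] for k=0..6.
Cycle type of π: 20×6 + 5×6 + 4 + 1; total 14 cycles.
155 − 14 = 141 transpositions; sign(π) = (−1)^141 = -1.

-1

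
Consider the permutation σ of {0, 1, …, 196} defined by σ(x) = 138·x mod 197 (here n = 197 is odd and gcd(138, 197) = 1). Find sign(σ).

+1

Start at x=51: 51 → 143 → 34 → 161 → 154 → 173 → 37 → … (one orbit).
The orbit structure of x ↦ 138x mod 197: 3 orbits of sizes [98, 98, 1].
3 cycles on 197: each ℓ→(−1)^(ℓ−1), product (−1)^194 = +1.
Zolotarev: (138|197) = +1, matching the cycle-count sign.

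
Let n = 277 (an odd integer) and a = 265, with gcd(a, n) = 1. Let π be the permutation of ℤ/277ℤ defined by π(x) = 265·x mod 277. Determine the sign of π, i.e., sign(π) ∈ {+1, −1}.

Start at x=9: 9 → 169 → 188 → 237 → 203 → 57 → 147 → … (one orbit).
Cycle type of π: 69×4 + 1; total 5 cycles.
sign(π) = (−1)^{n − #cycles} = (−1)^{277−5} = (−1)^272 = +1.
(265|277)_J = +1 (Zolotarev's lemma cross-check).

+1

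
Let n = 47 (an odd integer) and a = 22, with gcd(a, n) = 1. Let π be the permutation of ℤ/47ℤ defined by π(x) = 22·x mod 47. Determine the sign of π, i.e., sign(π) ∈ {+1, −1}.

Trace 25: π^k(25) = [25, 33, 21, 39, 12, 29, 27] for k=0..6.
2 cycles of lengths [46, 1].
n − c = 47 − 2 = 45; sign = (−1)^45 = -1.
Check: (22/47) = -1 by Zolotarev.

-1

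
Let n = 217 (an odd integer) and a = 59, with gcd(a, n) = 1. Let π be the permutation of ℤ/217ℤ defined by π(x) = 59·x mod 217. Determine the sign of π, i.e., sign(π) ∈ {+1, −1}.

-1

Start at x=8: 8 → 38 → 72 → 125 → 214 → 40 → 190 → … (one orbit).
Cycle lengths of π_59 on ℤ/217ℤ: [30, 30, 30, 30, 30, 30, 15, 15, 6, 1]; 10 cycles in total.
sign(π) = (−1)^{n − #cycles} = (−1)^{217−10} = (−1)^207 = -1.
Zolotarev: (59|217) = -1, matching the cycle-count sign.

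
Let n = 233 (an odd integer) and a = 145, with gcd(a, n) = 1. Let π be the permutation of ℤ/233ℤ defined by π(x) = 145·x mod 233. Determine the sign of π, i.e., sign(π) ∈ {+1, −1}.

Start at x=144: 144 → 143 → 231 → 176 → 123 → 127 → 8 → … (one orbit).
π_145 has 2 disjoint cycles with lengths [232, 1] on {0,…,232}.
Σ(ℓ_i−1) = 233−2 = 231; sign = (−1)^231 = -1.

-1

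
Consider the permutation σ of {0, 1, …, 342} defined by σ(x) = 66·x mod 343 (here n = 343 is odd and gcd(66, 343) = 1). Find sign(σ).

-1

Start at x=156: 156 → 6 → 53 → 68 → 29 → 199 → 100 → … (one orbit).
Cycle type of π: 294 + 42 + 6 + 1; total 4 cycles.
n − c = 343 − 4 = 339; sign = (−1)^339 = -1.
Check: (66/343) = -1 by Zolotarev.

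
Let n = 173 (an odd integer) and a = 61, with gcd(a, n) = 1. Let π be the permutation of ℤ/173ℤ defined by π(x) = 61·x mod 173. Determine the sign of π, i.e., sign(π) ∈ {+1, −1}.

-1

Start at x=91: 91 → 15 → 50 → 109 → 75 → 77 → 26 → … (one orbit).
Decompose π into cycles: lengths [172, 1] (2 cycles, including the fixed point 0).
Σ(ℓ_i−1) = 173−2 = 171; sign = (−1)^171 = -1.
Check: (61/173) = -1 by Zolotarev.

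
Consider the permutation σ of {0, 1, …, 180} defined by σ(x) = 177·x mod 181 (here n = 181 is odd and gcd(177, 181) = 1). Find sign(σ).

+1

Orbit of 45 under x↦177x: [45, 1, 177, 16, 117, 75, 62]… (length divides ord_181(177)).
The orbit structure of x ↦ 177x mod 181: 5 orbits of sizes [45, 45, 45, 45, 1].
5 cycles on 181: each ℓ→(−1)^(ℓ−1), product (−1)^176 = +1.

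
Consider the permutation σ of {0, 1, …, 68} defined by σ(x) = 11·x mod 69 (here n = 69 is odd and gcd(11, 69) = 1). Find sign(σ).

Start at x=5: 5 → 55 → 53 → 31 → 65 → 25 → 68 → … (one orbit).
5 cycles of lengths [22, 22, 22, 2, 1].
sign(π) = (−1)^{n − #cycles} = (−1)^{69−5} = (−1)^64 = +1.
Check: (11/69) = +1 by Zolotarev.

+1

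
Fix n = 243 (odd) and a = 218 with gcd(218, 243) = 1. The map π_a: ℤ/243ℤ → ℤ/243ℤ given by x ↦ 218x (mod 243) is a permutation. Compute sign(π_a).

Start at x=154: 154 → 38 → 22 → 179 → 142 → 95 → 55 → … (one orbit).
π_218 has 6 disjoint cycles with lengths [162, 54, 18, 6, 2, 1] on {0,…,242}.
6 cycles on 243: each ℓ→(−1)^(ℓ−1), product (−1)^237 = -1.

-1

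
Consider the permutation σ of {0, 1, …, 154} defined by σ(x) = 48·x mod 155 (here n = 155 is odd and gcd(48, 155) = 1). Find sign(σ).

Start at x=27: 27 → 56 → 53 → 64 → 127 → 51 → 123 → … (one orbit).
Cycle type of π: 60×2 + 30 + 4 + 1; total 5 cycles.
155 − 5 = 150 transpositions; sign(π) = (−1)^150 = +1.
Check: (48/155) = +1 by Zolotarev.

+1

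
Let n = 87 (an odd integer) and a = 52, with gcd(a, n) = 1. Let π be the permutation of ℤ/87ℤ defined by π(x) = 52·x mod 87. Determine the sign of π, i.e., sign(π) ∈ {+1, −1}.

Trace 52: π^k(52) = [52, 7, 16, 49, 25, 82, 1] for k=0..6.
Decompose π into cycles: lengths [7, 7, 7, 7, 7, 7, 7, 7, 7, 7, 7, 7, 1, 1, 1] (15 cycles, including the fixed point 0).
sign(π) = (−1)^{n − #cycles} = (−1)^{87−15} = (−1)^72 = +1.
The Jacobi symbol (52|87) = +1 (Zolotarev) agrees.

+1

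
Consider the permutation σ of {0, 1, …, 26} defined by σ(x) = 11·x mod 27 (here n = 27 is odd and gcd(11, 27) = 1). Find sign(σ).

-1

Start at x=11: 11 → 13 → 8 → 7 → 23 → 10 → 2 → … (one orbit).
The orbit structure of x ↦ 11x mod 27: 4 orbits of sizes [18, 6, 2, 1].
27 − 4 = 23 transpositions; sign(π) = (−1)^23 = -1.
Via Zolotarev, sign(π_{11}) = (11|27) = -1.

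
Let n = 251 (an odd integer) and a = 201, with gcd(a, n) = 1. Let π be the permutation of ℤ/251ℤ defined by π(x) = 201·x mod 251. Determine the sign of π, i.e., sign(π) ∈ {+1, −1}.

+1

Trace 211: π^k(211) = [211, 243, 149, 80, 16, 204, 91] for k=0..6.
Decompose π into cycles: lengths [25, 25, 25, 25, 25, 25, 25, 25, 25, 25, 1] (11 cycles, including the fixed point 0).
n − c = 251 − 11 = 240; sign = (−1)^240 = +1.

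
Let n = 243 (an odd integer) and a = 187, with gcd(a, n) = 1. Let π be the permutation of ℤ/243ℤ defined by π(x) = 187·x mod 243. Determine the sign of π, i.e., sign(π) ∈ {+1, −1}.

Start at x=115: 115 → 121 → 28 → 133 → 85 → 100 → 232 → … (one orbit).
11 cycles of lengths [81, 81, 27, 27, 9, 9, 3, 3, 1, 1, 1].
Σ(ℓ_i−1) = 243−11 = 232; sign = (−1)^232 = +1.
The Jacobi symbol (187|243) = +1 (Zolotarev) agrees.

+1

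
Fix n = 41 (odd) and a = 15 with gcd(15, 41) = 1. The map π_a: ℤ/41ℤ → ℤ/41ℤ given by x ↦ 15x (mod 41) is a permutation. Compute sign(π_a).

-1

Start at x=33: 33 → 3 → 4 → 19 → 39 → 11 → 1 → … (one orbit).
Decompose π into cycles: lengths [40, 1] (2 cycles, including the fixed point 0).
n − c = 41 − 2 = 39; sign = (−1)^39 = -1.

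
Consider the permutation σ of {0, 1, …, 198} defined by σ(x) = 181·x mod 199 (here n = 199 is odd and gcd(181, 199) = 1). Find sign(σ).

Trace 136: π^k(136) = [136, 139, 85, 62, 78, 188, 198] for k=0..6.
π_181 has 10 disjoint cycles with lengths [22, 22, 22, 22, 22, 22, 22, 22, 22, 1] on {0,…,198}.
199 − 10 = 189 transpositions; sign(π) = (−1)^189 = -1.

-1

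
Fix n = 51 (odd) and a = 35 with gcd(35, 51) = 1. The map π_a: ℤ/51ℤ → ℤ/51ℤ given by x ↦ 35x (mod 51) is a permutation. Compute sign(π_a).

-1

Trace 1: π^k(1) = [1, 35] for k=0..1.
Decompose π into cycles: lengths [2, 2, 2, 2, 2, 2, 2, 2, 2, 2, 2, 2, 2, 2, 2, 2, 2, 1, 1, 1, 1, 1, 1, 1, 1, 1, 1, 1, 1, 1, 1, 1, 1, 1] (34 cycles, including the fixed point 0).
n − c = 51 − 34 = 17; sign = (−1)^17 = -1.
The Jacobi symbol (35|51) = -1 (Zolotarev) agrees.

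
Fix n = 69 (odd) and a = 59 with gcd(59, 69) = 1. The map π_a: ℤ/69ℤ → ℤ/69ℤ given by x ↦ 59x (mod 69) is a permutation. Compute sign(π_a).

-1

Trace 32: π^k(32) = [32, 25, 26, 16, 47, 13, 8] for k=0..6.
Cycle type of π: 22×2 + 11×2 + 2 + 1; total 6 cycles.
sign(π) = (−1)^{n − #cycles} = (−1)^{69−6} = (−1)^63 = -1.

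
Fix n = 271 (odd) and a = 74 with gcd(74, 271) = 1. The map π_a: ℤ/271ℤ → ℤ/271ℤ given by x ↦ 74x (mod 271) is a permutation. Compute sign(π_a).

Trace 167: π^k(167) = [167, 163, 138, 185, 140, 62, 252] for k=0..6.
3 cycles of lengths [135, 135, 1].
Σ(ℓ_i−1) = 271−3 = 268; sign = (−1)^268 = +1.
Check: (74/271) = +1 by Zolotarev.

+1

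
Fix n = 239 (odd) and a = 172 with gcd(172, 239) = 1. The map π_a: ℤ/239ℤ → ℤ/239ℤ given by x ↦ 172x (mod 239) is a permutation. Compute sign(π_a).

-1

Orbit of 203 under x↦172x: [203, 22, 199, 51, 168, 216, 107]… (length divides ord_239(172)).
Cycle lengths of π_172 on ℤ/239ℤ: [34, 34, 34, 34, 34, 34, 34, 1]; 8 cycles in total.
Σ(ℓ_i−1) = 239−8 = 231; sign = (−1)^231 = -1.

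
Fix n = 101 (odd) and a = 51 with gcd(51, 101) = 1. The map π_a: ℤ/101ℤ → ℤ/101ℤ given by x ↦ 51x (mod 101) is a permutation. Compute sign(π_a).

Trace 92: π^k(92) = [92, 46, 23, 62, 31, 66, 33] for k=0..6.
2 cycles of lengths [100, 1].
101 − 2 = 99 transpositions; sign(π) = (−1)^99 = -1.
Check: (51/101) = -1 by Zolotarev.

-1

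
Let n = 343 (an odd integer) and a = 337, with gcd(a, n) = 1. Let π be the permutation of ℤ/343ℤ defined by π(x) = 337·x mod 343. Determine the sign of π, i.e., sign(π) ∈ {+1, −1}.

Trace 43: π^k(43) = [43, 85, 176, 316, 162, 57, 1] for k=0..6.
Cycle lengths of π_337 on ℤ/343ℤ: [49, 49, 49, 49, 49, 49, 7, 7, 7, 7, 7, 7, 1, 1, 1, 1, 1, 1, 1]; 19 cycles in total.
Σ(ℓ_i−1) = 343−19 = 324; sign = (−1)^324 = +1.

+1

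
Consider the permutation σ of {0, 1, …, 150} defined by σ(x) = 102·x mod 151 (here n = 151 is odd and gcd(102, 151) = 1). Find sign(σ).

-1

Start at x=84: 84 → 112 → 99 → 132 → 25 → 134 → 78 → … (one orbit).
The orbit structure of x ↦ 102x mod 151: 2 orbits of sizes [150, 1].
151 − 2 = 149 transpositions; sign(π) = (−1)^149 = -1.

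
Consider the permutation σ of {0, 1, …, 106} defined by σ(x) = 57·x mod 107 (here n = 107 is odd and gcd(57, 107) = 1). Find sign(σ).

+1

Trace 25: π^k(25) = [25, 34, 12, 42, 40, 33, 62] for k=0..6.
Cycle type of π: 53×2 + 1; total 3 cycles.
Σ(ℓ_i−1) = 107−3 = 104; sign = (−1)^104 = +1.
The Jacobi symbol (57|107) = +1 (Zolotarev) agrees.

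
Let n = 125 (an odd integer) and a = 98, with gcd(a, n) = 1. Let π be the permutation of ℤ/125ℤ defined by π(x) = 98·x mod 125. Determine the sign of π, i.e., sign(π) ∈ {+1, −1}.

-1

Orbit of 69 under x↦98x: [69, 12, 51, 123, 54, 42, 116]… (length divides ord_125(98)).
Decompose π into cycles: lengths [100, 20, 4, 1] (4 cycles, including the fixed point 0).
Σ(ℓ_i−1) = 125−4 = 121; sign = (−1)^121 = -1.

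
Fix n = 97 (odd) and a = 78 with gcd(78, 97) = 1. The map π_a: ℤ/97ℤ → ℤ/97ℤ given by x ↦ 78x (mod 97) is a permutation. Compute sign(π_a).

-1

Trace 18: π^k(18) = [18, 46, 96, 19, 27, 69, 47] for k=0..6.
Decompose π into cycles: lengths [32, 32, 32, 1] (4 cycles, including the fixed point 0).
97 − 4 = 93 transpositions; sign(π) = (−1)^93 = -1.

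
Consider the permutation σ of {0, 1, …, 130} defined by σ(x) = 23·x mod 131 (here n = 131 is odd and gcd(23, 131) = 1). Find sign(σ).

-1

Orbit of 108 under x↦23x: [108, 126, 16, 106, 80, 6, 7]… (length divides ord_131(23)).
The orbit structure of x ↦ 23x mod 131: 2 orbits of sizes [130, 1].
n − c = 131 − 2 = 129; sign = (−1)^129 = -1.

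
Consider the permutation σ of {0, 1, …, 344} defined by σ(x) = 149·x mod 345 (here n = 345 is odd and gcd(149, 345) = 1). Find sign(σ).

+1

Trace 121: π^k(121) = [121, 89, 151, 74, 331, 329, 31] for k=0..6.
π_149 has 23 disjoint cycles with lengths [22, 22, 22, 22, 22, 22, 22, 22, 22, 22, 22, 22, 22, 22, 22, 2, 2, 2, 2, 2, 2, 2, 1] on {0,…,344}.
23 cycles on 345: each ℓ→(−1)^(ℓ−1), product (−1)^322 = +1.
Via Zolotarev, sign(π_{149}) = (149|345) = +1.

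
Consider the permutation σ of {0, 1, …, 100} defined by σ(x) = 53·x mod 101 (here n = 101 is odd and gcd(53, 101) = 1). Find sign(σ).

Start at x=75: 75 → 36 → 90 → 23 → 7 → 68 → 69 → … (one orbit).
Decompose π into cycles: lengths [100, 1] (2 cycles, including the fixed point 0).
Σ(ℓ_i−1) = 101−2 = 99; sign = (−1)^99 = -1.

-1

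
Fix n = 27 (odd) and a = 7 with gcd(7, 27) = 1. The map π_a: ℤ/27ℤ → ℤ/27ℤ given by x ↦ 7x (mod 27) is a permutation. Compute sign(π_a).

Orbit of 1 under x↦7x: [1, 7, 22, 19, 25, 13, 10]… (length divides ord_27(7)).
Cycle type of π: 9×2 + 3×2 + 1×3; total 7 cycles.
27 − 7 = 20 transpositions; sign(π) = (−1)^20 = +1.
(7|27)_J = +1 (Zolotarev's lemma cross-check).

+1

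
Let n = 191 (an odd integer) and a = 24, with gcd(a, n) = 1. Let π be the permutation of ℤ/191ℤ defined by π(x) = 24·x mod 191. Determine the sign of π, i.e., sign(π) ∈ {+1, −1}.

+1

Trace 92: π^k(92) = [92, 107, 85, 130, 64, 8, 1] for k=0..6.
Cycle type of π: 95×2 + 1; total 3 cycles.
n − c = 191 − 3 = 188; sign = (−1)^188 = +1.
Via Zolotarev, sign(π_{24}) = (24|191) = +1.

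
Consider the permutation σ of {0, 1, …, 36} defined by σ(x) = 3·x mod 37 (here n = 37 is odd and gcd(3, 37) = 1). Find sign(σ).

+1

Orbit of 3 under x↦3x: [3, 9, 27, 7, 21, 26, 4]… (length divides ord_37(3)).
Decompose π into cycles: lengths [18, 18, 1] (3 cycles, including the fixed point 0).
37 − 3 = 34 transpositions; sign(π) = (−1)^34 = +1.
Via Zolotarev, sign(π_{3}) = (3|37) = +1.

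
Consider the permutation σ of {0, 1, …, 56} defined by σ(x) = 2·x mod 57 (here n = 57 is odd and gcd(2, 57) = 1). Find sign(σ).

+1

Trace 41: π^k(41) = [41, 25, 50, 43, 29, 1, 2] for k=0..6.
π_2 has 5 disjoint cycles with lengths [18, 18, 18, 2, 1] on {0,…,56}.
sign(π) = (−1)^{n − #cycles} = (−1)^{57−5} = (−1)^52 = +1.
Check: (2/57) = +1 by Zolotarev.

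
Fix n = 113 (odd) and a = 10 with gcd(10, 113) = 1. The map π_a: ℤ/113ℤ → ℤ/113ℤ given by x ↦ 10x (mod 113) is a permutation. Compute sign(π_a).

Orbit of 106 under x↦10x: [106, 43, 91, 6, 60, 35, 11]… (length divides ord_113(10)).
Cycle lengths of π_10 on ℤ/113ℤ: [112, 1]; 2 cycles in total.
Σ(ℓ_i−1) = 113−2 = 111; sign = (−1)^111 = -1.
The Jacobi symbol (10|113) = -1 (Zolotarev) agrees.

-1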